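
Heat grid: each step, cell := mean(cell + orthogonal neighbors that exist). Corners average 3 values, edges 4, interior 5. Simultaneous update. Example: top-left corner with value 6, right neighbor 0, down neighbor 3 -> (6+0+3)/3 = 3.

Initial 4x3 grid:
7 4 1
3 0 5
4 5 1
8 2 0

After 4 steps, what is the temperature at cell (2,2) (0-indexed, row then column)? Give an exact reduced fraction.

Answer: 32257/12000

Derivation:
Step 1: cell (2,2) = 11/4
Step 2: cell (2,2) = 79/40
Step 3: cell (2,2) = 3223/1200
Step 4: cell (2,2) = 32257/12000
Full grid after step 4:
  115229/32400 30209/9000 95179/32400
  50011/13500 94813/30000 314713/108000
  194719/54000 1181231/360000 32257/12000
  479981/129600 2724589/864000 122527/43200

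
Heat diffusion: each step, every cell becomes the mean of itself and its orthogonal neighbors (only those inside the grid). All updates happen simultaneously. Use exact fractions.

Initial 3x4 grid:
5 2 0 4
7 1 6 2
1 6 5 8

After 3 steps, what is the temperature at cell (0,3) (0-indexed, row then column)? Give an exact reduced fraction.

Answer: 569/180

Derivation:
Step 1: cell (0,3) = 2
Step 2: cell (0,3) = 10/3
Step 3: cell (0,3) = 569/180
Full grid after step 3:
  4037/1080 11291/3600 1359/400 569/180
  26447/7200 1496/375 3591/1000 837/200
  574/135 7183/1800 2801/600 1613/360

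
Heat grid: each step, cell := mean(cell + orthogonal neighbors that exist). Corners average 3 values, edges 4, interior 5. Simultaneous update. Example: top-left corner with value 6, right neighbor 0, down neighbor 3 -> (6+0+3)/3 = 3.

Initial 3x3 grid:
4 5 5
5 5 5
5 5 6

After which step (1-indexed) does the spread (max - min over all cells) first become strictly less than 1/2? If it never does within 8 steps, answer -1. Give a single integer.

Step 1: max=16/3, min=14/3, spread=2/3
Step 2: max=95/18, min=85/18, spread=5/9
Step 3: max=1121/216, min=1039/216, spread=41/108
  -> spread < 1/2 first at step 3
Step 4: max=13307/2592, min=12613/2592, spread=347/1296
Step 5: max=158441/31104, min=152599/31104, spread=2921/15552
Step 6: max=1890851/373248, min=1841629/373248, spread=24611/186624
Step 7: max=22602209/4478976, min=22187551/4478976, spread=207329/2239488
Step 8: max=270485195/53747712, min=266991925/53747712, spread=1746635/26873856

Answer: 3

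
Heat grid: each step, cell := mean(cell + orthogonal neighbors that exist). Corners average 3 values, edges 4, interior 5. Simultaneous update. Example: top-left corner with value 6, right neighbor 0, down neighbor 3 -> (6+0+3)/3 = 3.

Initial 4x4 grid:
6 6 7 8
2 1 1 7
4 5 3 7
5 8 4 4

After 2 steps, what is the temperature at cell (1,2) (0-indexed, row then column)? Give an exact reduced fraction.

Step 1: cell (1,2) = 19/5
Step 2: cell (1,2) = 441/100
Full grid after step 2:
  155/36 109/24 649/120 223/36
  179/48 77/20 441/100 83/15
  1027/240 207/50 22/5 5
  91/18 1207/240 77/16 5

Answer: 441/100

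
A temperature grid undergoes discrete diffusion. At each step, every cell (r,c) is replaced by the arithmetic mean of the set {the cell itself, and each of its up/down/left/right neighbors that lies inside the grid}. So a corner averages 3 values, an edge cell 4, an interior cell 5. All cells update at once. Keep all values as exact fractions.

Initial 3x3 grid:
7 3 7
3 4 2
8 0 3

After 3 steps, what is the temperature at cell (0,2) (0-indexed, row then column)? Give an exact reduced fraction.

Answer: 2743/720

Derivation:
Step 1: cell (0,2) = 4
Step 2: cell (0,2) = 53/12
Step 3: cell (0,2) = 2743/720
Full grid after step 3:
  9359/2160 63433/14400 2743/720
  10493/2400 10823/3000 13277/3600
  8029/2160 52183/14400 6499/2160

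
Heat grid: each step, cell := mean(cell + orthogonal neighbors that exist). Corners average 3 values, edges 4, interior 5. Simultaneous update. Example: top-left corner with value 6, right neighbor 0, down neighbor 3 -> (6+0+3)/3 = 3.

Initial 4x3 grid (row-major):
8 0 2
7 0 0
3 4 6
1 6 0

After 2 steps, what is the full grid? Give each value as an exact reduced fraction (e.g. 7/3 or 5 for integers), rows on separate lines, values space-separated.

Answer: 4 311/120 31/18
309/80 3 221/120
923/240 3 123/40
59/18 833/240 37/12

Derivation:
After step 1:
  5 5/2 2/3
  9/2 11/5 2
  15/4 19/5 5/2
  10/3 11/4 4
After step 2:
  4 311/120 31/18
  309/80 3 221/120
  923/240 3 123/40
  59/18 833/240 37/12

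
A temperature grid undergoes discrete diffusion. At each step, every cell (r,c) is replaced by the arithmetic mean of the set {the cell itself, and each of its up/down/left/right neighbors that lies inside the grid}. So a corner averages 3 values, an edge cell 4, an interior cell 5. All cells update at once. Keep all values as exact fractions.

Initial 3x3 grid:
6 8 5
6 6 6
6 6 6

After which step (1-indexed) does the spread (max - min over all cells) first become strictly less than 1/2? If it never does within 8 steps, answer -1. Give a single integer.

Answer: 2

Derivation:
Step 1: max=20/3, min=23/4, spread=11/12
Step 2: max=513/80, min=71/12, spread=119/240
  -> spread < 1/2 first at step 2
Step 3: max=13669/2160, min=7229/1200, spread=821/2700
Step 4: max=1797577/288000, min=261031/43200, spread=172111/864000
Step 5: max=48427621/7776000, min=15783457/2592000, spread=4309/31104
Step 6: max=2891543987/466560000, min=316241693/51840000, spread=36295/373248
Step 7: max=173199023989/27993600000, min=57095980913/9331200000, spread=305773/4478976
Step 8: max=10371444987683/1679616000000, min=3430315506311/559872000000, spread=2575951/53747712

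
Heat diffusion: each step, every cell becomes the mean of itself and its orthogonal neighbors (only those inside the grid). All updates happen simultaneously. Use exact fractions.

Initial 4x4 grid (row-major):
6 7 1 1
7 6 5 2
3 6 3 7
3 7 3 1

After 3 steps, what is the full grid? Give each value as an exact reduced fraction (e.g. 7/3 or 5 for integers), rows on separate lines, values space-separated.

After step 1:
  20/3 5 7/2 4/3
  11/2 31/5 17/5 15/4
  19/4 5 24/5 13/4
  13/3 19/4 7/2 11/3
After step 2:
  103/18 641/120 397/120 103/36
  1387/240 251/50 433/100 44/15
  235/48 51/10 399/100 58/15
  83/18 211/48 1003/240 125/36
After step 3:
  12127/2160 17453/3600 14257/3600 3277/1080
  38551/7200 6137/1200 11749/3000 787/225
  7339/1440 14041/3000 25759/6000 3209/900
  1001/216 6583/1440 28867/7200 8293/2160

Answer: 12127/2160 17453/3600 14257/3600 3277/1080
38551/7200 6137/1200 11749/3000 787/225
7339/1440 14041/3000 25759/6000 3209/900
1001/216 6583/1440 28867/7200 8293/2160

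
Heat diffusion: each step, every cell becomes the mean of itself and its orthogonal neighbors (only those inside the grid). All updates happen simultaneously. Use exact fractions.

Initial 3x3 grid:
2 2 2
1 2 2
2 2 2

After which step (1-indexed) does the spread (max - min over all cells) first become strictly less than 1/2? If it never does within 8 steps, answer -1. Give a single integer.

Step 1: max=2, min=5/3, spread=1/3
  -> spread < 1/2 first at step 1
Step 2: max=2, min=413/240, spread=67/240
Step 3: max=393/200, min=3883/2160, spread=1807/10800
Step 4: max=10439/5400, min=1570037/864000, spread=33401/288000
Step 5: max=1036609/540000, min=14322067/7776000, spread=3025513/38880000
Step 6: max=54844051/28800000, min=5755873133/3110400000, spread=53531/995328
Step 7: max=14760883949/7776000000, min=347215074151/186624000000, spread=450953/11943936
Step 8: max=1765231389481/933120000000, min=20885976439397/11197440000000, spread=3799043/143327232

Answer: 1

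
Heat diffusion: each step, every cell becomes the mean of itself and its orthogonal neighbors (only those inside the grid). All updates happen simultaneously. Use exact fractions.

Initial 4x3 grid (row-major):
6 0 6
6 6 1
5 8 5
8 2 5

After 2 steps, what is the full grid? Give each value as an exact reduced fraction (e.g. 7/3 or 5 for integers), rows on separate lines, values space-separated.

After step 1:
  4 9/2 7/3
  23/4 21/5 9/2
  27/4 26/5 19/4
  5 23/4 4
After step 2:
  19/4 451/120 34/9
  207/40 483/100 947/240
  227/40 533/100 369/80
  35/6 399/80 29/6

Answer: 19/4 451/120 34/9
207/40 483/100 947/240
227/40 533/100 369/80
35/6 399/80 29/6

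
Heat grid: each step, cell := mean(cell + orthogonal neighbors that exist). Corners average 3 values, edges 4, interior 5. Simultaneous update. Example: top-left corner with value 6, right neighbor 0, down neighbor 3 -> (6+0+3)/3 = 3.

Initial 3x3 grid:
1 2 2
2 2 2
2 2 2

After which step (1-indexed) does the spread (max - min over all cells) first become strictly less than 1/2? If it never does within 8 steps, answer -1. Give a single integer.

Step 1: max=2, min=5/3, spread=1/3
  -> spread < 1/2 first at step 1
Step 2: max=2, min=31/18, spread=5/18
Step 3: max=2, min=391/216, spread=41/216
Step 4: max=709/360, min=23789/12960, spread=347/2592
Step 5: max=7043/3600, min=1448263/777600, spread=2921/31104
Step 6: max=838517/432000, min=87483461/46656000, spread=24611/373248
Step 7: max=18783259/9720000, min=5279997967/2799360000, spread=207329/4478976
Step 8: max=997998401/518400000, min=317893247549/167961600000, spread=1746635/53747712

Answer: 1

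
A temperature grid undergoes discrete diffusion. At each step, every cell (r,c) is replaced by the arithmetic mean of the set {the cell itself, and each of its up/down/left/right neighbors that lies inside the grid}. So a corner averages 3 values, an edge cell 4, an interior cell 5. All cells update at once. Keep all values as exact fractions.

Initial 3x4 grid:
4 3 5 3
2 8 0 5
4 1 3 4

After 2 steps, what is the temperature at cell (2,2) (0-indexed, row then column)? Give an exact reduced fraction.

Step 1: cell (2,2) = 2
Step 2: cell (2,2) = 71/20
Full grid after step 2:
  25/6 271/80 977/240 121/36
  379/120 41/10 59/20 233/60
  65/18 167/60 71/20 3

Answer: 71/20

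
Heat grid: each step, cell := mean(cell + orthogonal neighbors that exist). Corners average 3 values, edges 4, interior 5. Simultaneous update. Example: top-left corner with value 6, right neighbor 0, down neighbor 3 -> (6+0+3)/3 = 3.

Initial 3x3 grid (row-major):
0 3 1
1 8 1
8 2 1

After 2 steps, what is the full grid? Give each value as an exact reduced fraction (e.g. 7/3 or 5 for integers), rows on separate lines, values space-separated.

After step 1:
  4/3 3 5/3
  17/4 3 11/4
  11/3 19/4 4/3
After step 2:
  103/36 9/4 89/36
  49/16 71/20 35/16
  38/9 51/16 53/18

Answer: 103/36 9/4 89/36
49/16 71/20 35/16
38/9 51/16 53/18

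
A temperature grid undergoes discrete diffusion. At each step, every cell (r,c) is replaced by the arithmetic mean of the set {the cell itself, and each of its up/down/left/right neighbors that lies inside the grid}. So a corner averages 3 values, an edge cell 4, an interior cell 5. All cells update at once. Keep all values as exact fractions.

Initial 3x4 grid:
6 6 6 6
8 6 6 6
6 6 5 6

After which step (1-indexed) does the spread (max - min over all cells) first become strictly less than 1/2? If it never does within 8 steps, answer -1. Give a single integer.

Step 1: max=20/3, min=17/3, spread=1
Step 2: max=787/120, min=689/120, spread=49/60
Step 3: max=6917/1080, min=6269/1080, spread=3/5
Step 4: max=2730763/432000, min=190511/32400, spread=571849/1296000
  -> spread < 1/2 first at step 4
Step 5: max=24411233/3888000, min=5737097/972000, spread=97523/259200
Step 6: max=1454334007/233280000, min=173279129/29160000, spread=302671/1036800
Step 7: max=86930757413/13996800000, min=10435556311/1749600000, spread=45950759/186624000
Step 8: max=5195339355967/839808000000, min=628611705449/104976000000, spread=443855233/2239488000

Answer: 4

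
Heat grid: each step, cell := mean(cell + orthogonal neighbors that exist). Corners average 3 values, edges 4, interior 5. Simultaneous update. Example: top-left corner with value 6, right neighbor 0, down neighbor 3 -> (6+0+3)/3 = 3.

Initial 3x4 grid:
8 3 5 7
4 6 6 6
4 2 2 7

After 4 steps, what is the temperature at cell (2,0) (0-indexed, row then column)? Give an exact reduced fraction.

Answer: 141451/32400

Derivation:
Step 1: cell (2,0) = 10/3
Step 2: cell (2,0) = 37/9
Step 3: cell (2,0) = 8957/2160
Step 4: cell (2,0) = 141451/32400
Full grid after step 4:
  17689/3600 360583/72000 381343/72000 59267/10800
  1985293/432000 855017/180000 100463/20000 766001/144000
  141451/32400 954749/216000 343343/72000 18239/3600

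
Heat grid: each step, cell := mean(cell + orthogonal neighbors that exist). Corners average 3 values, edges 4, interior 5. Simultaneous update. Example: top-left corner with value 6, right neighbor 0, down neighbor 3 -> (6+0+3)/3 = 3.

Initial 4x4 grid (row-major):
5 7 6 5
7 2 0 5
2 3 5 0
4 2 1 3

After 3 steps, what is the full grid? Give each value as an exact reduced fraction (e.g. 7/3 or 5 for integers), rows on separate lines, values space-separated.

Answer: 5239/1080 16621/3600 15181/3600 8921/2160
7583/1800 11701/3000 21839/6000 23837/7200
6271/1800 18847/6000 4013/1500 20117/7200
6553/2160 19459/7200 18107/7200 1217/540

Derivation:
After step 1:
  19/3 5 9/2 16/3
  4 19/5 18/5 5/2
  4 14/5 9/5 13/4
  8/3 5/2 11/4 4/3
After step 2:
  46/9 589/120 553/120 37/9
  68/15 96/25 81/25 881/240
  101/30 149/50 71/25 533/240
  55/18 643/240 503/240 22/9
After step 3:
  5239/1080 16621/3600 15181/3600 8921/2160
  7583/1800 11701/3000 21839/6000 23837/7200
  6271/1800 18847/6000 4013/1500 20117/7200
  6553/2160 19459/7200 18107/7200 1217/540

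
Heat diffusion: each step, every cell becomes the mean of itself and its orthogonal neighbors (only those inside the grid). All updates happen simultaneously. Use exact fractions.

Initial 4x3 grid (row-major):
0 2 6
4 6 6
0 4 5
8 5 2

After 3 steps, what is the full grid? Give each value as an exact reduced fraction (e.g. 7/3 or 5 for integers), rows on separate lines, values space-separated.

After step 1:
  2 7/2 14/3
  5/2 22/5 23/4
  4 4 17/4
  13/3 19/4 4
After step 2:
  8/3 437/120 167/36
  129/40 403/100 143/30
  89/24 107/25 9/2
  157/36 205/48 13/3
After step 3:
  143/45 26959/7200 4697/1080
  1363/400 5983/1500 8071/1800
  14017/3600 24947/6000 447/100
  1777/432 62083/14400 629/144

Answer: 143/45 26959/7200 4697/1080
1363/400 5983/1500 8071/1800
14017/3600 24947/6000 447/100
1777/432 62083/14400 629/144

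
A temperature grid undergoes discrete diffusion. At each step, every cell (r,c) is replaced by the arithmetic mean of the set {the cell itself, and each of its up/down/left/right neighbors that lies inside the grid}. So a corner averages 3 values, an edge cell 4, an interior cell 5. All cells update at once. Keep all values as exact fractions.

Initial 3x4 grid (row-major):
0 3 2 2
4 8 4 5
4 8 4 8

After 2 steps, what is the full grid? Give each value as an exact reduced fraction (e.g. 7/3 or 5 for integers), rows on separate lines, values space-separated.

After step 1:
  7/3 13/4 11/4 3
  4 27/5 23/5 19/4
  16/3 6 6 17/3
After step 2:
  115/36 103/30 17/5 7/2
  64/15 93/20 47/10 1081/240
  46/9 341/60 167/30 197/36

Answer: 115/36 103/30 17/5 7/2
64/15 93/20 47/10 1081/240
46/9 341/60 167/30 197/36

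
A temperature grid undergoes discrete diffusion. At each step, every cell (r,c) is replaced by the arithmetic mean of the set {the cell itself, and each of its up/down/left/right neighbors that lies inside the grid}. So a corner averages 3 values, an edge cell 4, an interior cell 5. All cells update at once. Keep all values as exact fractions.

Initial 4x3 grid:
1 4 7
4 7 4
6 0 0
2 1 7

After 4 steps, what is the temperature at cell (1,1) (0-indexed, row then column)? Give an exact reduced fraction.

Answer: 152293/40000

Derivation:
Step 1: cell (1,1) = 19/5
Step 2: cell (1,1) = 407/100
Step 3: cell (1,1) = 3753/1000
Step 4: cell (1,1) = 152293/40000
Full grid after step 4:
  172159/43200 1169651/288000 20101/4800
  131617/36000 152293/40000 274609/72000
  13163/4000 145639/45000 718927/216000
  64357/21600 1282289/432000 95573/32400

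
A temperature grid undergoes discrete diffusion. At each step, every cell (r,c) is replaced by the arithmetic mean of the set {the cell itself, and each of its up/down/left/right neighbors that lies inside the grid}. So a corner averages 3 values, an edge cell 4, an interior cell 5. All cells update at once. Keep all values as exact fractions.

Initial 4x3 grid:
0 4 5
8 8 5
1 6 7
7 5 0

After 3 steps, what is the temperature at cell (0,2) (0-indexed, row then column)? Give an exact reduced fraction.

Answer: 2743/540

Derivation:
Step 1: cell (0,2) = 14/3
Step 2: cell (0,2) = 91/18
Step 3: cell (0,2) = 2743/540
Full grid after step 3:
  209/45 69377/14400 2743/540
  3859/800 30793/6000 37381/7200
  35741/7200 7487/1500 3999/800
  10229/2160 34001/7200 3343/720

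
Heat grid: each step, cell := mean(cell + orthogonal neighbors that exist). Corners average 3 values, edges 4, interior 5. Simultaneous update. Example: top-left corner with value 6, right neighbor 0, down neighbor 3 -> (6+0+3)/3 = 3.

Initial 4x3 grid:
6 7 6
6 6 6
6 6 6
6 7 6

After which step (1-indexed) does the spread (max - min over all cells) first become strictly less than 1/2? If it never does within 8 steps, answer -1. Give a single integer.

Answer: 1

Derivation:
Step 1: max=19/3, min=6, spread=1/3
  -> spread < 1/2 first at step 1
Step 2: max=1507/240, min=613/100, spread=179/1200
Step 3: max=13397/2160, min=5533/900, spread=589/10800
Step 4: max=5349307/864000, min=2218853/360000, spread=120299/4320000
Step 5: max=320386913/51840000, min=19987723/3240000, spread=116669/10368000
Step 6: max=19214022067/3110400000, min=7998270893/1296000000, spread=90859619/15552000000
Step 7: max=1152477719753/186624000000, min=479998028887/77760000000, spread=2412252121/933120000000
Step 8: max=69140265835627/11197440000000, min=28802449510133/4665600000000, spread=71935056539/55987200000000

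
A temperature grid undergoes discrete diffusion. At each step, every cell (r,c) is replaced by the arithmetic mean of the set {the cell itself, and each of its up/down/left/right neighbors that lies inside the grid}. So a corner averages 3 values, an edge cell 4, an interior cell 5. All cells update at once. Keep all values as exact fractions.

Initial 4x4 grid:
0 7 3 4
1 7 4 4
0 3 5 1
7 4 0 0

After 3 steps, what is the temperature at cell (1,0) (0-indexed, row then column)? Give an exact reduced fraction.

Answer: 23023/7200

Derivation:
Step 1: cell (1,0) = 2
Step 2: cell (1,0) = 709/240
Step 3: cell (1,0) = 23023/7200
Full grid after step 3:
  3557/1080 26983/7200 28591/7200 4163/1080
  23023/7200 10799/3000 11153/3000 24031/7200
  22903/7200 10037/3000 8863/3000 3787/1440
  3479/1080 21943/7200 743/288 2173/1080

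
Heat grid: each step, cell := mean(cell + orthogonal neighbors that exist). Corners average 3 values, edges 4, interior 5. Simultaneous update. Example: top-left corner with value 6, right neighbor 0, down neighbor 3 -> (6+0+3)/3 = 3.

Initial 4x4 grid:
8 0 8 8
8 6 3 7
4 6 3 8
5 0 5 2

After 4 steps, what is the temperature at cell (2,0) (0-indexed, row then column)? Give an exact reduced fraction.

Answer: 335963/72000

Derivation:
Step 1: cell (2,0) = 23/4
Step 2: cell (2,0) = 381/80
Step 3: cell (2,0) = 11513/2400
Step 4: cell (2,0) = 335963/72000
Full grid after step 4:
  175189/32400 1168757/216000 242969/43200 75461/12960
  1117337/216000 462217/90000 957247/180000 23987/4320
  335963/72000 278321/60000 3529/750 180661/36000
  31181/7200 49883/12000 156341/36000 24391/5400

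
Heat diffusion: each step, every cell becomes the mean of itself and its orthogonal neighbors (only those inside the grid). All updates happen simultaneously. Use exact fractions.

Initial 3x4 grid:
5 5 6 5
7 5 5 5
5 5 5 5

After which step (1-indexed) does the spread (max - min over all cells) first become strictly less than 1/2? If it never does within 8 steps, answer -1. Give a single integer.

Step 1: max=17/3, min=5, spread=2/3
Step 2: max=667/120, min=5, spread=67/120
Step 3: max=739/135, min=911/180, spread=223/540
  -> spread < 1/2 first at step 3
Step 4: max=350881/64800, min=27553/5400, spread=4049/12960
Step 5: max=20962409/3888000, min=554129/108000, spread=202753/777600
Step 6: max=1251253351/233280000, min=50128999/9720000, spread=385259/1866240
Step 7: max=74822159909/13996800000, min=3018585091/583200000, spread=95044709/559872000
Step 8: max=4475616336031/839808000000, min=20187315341/3888000000, spread=921249779/6718464000

Answer: 3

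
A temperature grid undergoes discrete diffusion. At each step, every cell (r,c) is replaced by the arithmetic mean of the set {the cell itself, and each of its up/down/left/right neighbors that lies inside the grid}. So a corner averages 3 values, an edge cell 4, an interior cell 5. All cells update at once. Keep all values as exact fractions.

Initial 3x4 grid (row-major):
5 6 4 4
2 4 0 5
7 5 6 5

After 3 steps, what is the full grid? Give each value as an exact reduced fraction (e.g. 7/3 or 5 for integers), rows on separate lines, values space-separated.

After step 1:
  13/3 19/4 7/2 13/3
  9/2 17/5 19/5 7/2
  14/3 11/2 4 16/3
After step 2:
  163/36 959/240 983/240 34/9
  169/40 439/100 91/25 509/120
  44/9 527/120 559/120 77/18
After step 3:
  9179/2160 30617/7200 27917/7200 8723/2160
  10819/2400 8257/2000 25231/6000 28687/7200
  2431/540 1031/225 15271/3600 593/135

Answer: 9179/2160 30617/7200 27917/7200 8723/2160
10819/2400 8257/2000 25231/6000 28687/7200
2431/540 1031/225 15271/3600 593/135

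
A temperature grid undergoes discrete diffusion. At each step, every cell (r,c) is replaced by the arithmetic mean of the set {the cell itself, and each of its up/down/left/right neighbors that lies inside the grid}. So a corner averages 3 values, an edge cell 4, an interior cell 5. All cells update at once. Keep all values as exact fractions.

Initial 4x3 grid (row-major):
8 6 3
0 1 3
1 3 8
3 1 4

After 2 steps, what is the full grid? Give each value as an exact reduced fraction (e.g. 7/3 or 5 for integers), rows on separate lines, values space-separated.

After step 1:
  14/3 9/2 4
  5/2 13/5 15/4
  7/4 14/5 9/2
  5/3 11/4 13/3
After step 2:
  35/9 473/120 49/12
  691/240 323/100 297/80
  523/240 72/25 923/240
  37/18 231/80 139/36

Answer: 35/9 473/120 49/12
691/240 323/100 297/80
523/240 72/25 923/240
37/18 231/80 139/36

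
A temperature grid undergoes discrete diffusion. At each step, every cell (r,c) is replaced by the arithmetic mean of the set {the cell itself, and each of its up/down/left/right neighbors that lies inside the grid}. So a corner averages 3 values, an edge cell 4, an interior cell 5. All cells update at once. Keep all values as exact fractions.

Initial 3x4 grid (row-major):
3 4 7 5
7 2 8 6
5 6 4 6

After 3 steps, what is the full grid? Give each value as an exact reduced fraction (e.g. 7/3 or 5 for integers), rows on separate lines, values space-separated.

Answer: 10369/2160 17399/3600 1113/200 4123/720
67961/14400 15587/3000 16087/3000 84601/14400
613/120 12091/2400 40193/7200 6067/1080

Derivation:
After step 1:
  14/3 4 6 6
  17/4 27/5 27/5 25/4
  6 17/4 6 16/3
After step 2:
  155/36 301/60 107/20 73/12
  1219/240 233/50 581/100 1379/240
  29/6 433/80 1259/240 211/36
After step 3:
  10369/2160 17399/3600 1113/200 4123/720
  67961/14400 15587/3000 16087/3000 84601/14400
  613/120 12091/2400 40193/7200 6067/1080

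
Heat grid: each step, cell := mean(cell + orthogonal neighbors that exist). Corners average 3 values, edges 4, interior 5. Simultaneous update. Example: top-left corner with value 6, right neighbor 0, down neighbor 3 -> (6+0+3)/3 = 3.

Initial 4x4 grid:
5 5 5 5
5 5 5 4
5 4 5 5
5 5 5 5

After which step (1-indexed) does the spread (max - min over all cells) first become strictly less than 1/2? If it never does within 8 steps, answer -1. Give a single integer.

Step 1: max=5, min=14/3, spread=1/3
  -> spread < 1/2 first at step 1
Step 2: max=5, min=569/120, spread=31/120
Step 3: max=1187/240, min=8641/1800, spread=523/3600
Step 4: max=11827/2400, min=260053/54000, spread=12109/108000
Step 5: max=1059883/216000, min=7820689/1620000, spread=256867/3240000
Step 6: max=31728569/6480000, min=470058689/97200000, spread=2934923/48600000
Step 7: max=316681769/64800000, min=7057803031/1458000000, spread=135073543/2916000000
Step 8: max=28467897121/5832000000, min=423836925371/87480000000, spread=795382861/21870000000

Answer: 1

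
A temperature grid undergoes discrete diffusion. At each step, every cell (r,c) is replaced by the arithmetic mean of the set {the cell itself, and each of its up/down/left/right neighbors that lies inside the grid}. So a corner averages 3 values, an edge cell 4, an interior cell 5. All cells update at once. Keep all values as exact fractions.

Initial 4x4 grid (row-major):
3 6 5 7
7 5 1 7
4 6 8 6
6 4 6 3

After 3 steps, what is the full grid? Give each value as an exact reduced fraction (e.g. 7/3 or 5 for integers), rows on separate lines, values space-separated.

Answer: 136/27 18163/3600 18703/3600 11807/2160
18283/3600 1543/300 31853/6000 39011/7200
18959/3600 31471/6000 667/125 879/160
11269/2160 38173/7200 2563/480 967/180

Derivation:
After step 1:
  16/3 19/4 19/4 19/3
  19/4 5 26/5 21/4
  23/4 27/5 27/5 6
  14/3 11/2 21/4 5
After step 2:
  89/18 119/24 631/120 49/9
  125/24 251/50 128/25 1367/240
  617/120 541/100 109/20 433/80
  191/36 1249/240 423/80 65/12
After step 3:
  136/27 18163/3600 18703/3600 11807/2160
  18283/3600 1543/300 31853/6000 39011/7200
  18959/3600 31471/6000 667/125 879/160
  11269/2160 38173/7200 2563/480 967/180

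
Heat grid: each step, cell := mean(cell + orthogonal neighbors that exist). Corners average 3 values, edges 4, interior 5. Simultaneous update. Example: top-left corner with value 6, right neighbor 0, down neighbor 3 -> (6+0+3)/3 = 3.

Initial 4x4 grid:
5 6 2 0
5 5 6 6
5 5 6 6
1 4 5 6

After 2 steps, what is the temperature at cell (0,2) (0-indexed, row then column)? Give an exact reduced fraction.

Step 1: cell (0,2) = 7/2
Step 2: cell (0,2) = 47/12
Full grid after step 2:
  89/18 281/60 47/12 32/9
  74/15 249/50 24/5 109/24
  13/3 19/4 537/100 653/120
  133/36 13/3 76/15 203/36

Answer: 47/12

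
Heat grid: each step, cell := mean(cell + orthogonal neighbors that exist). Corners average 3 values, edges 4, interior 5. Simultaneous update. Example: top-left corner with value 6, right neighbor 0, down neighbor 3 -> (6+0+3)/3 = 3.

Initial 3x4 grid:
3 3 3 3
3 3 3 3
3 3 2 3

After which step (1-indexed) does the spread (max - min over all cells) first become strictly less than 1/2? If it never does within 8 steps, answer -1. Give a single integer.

Answer: 1

Derivation:
Step 1: max=3, min=8/3, spread=1/3
  -> spread < 1/2 first at step 1
Step 2: max=3, min=329/120, spread=31/120
Step 3: max=3, min=3029/1080, spread=211/1080
Step 4: max=5353/1800, min=307103/108000, spread=14077/108000
Step 5: max=320317/108000, min=2775593/972000, spread=5363/48600
Step 6: max=177131/60000, min=83739191/29160000, spread=93859/1166400
Step 7: max=286263533/97200000, min=5038525519/1749600000, spread=4568723/69984000
Step 8: max=8566381111/2916000000, min=303147564371/104976000000, spread=8387449/167961600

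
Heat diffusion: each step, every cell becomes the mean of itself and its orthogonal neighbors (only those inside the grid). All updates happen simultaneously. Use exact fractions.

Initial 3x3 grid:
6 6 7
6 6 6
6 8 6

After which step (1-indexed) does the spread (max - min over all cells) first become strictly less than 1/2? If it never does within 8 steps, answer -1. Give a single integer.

Answer: 2

Derivation:
Step 1: max=20/3, min=6, spread=2/3
Step 2: max=787/120, min=73/12, spread=19/40
  -> spread < 1/2 first at step 2
Step 3: max=13999/2160, min=4463/720, spread=61/216
Step 4: max=832313/129600, min=268921/43200, spread=511/2592
Step 5: max=49804111/7776000, min=16242287/2592000, spread=4309/31104
Step 6: max=2976711017/466560000, min=977114089/155520000, spread=36295/373248
Step 7: max=178264858399/27993600000, min=58784592383/9331200000, spread=305773/4478976
Step 8: max=10677205692953/1679616000000, min=3532235741401/559872000000, spread=2575951/53747712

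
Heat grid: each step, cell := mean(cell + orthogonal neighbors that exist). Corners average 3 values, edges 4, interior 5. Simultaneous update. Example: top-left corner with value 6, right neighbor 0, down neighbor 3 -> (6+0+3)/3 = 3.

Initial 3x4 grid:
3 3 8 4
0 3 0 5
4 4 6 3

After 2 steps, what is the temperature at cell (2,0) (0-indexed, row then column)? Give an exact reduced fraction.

Step 1: cell (2,0) = 8/3
Step 2: cell (2,0) = 113/36
Full grid after step 2:
  35/12 3 271/60 149/36
  55/24 87/25 82/25 133/30
  113/36 73/24 497/120 131/36

Answer: 113/36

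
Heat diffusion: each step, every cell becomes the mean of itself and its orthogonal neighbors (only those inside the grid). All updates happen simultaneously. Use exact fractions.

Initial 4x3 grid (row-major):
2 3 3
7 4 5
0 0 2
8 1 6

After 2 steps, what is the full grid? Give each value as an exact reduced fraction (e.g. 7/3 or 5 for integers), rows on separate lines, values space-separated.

After step 1:
  4 3 11/3
  13/4 19/5 7/2
  15/4 7/5 13/4
  3 15/4 3
After step 2:
  41/12 217/60 61/18
  37/10 299/100 853/240
  57/20 319/100 223/80
  7/2 223/80 10/3

Answer: 41/12 217/60 61/18
37/10 299/100 853/240
57/20 319/100 223/80
7/2 223/80 10/3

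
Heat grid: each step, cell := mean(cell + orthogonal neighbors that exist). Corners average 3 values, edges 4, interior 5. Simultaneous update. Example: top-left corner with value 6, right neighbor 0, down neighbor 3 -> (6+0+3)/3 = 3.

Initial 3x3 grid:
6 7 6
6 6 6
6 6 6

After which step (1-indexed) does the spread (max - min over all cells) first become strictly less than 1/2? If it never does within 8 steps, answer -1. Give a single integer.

Answer: 1

Derivation:
Step 1: max=19/3, min=6, spread=1/3
  -> spread < 1/2 first at step 1
Step 2: max=1507/240, min=6, spread=67/240
Step 3: max=13397/2160, min=1207/200, spread=1807/10800
Step 4: max=5341963/864000, min=32761/5400, spread=33401/288000
Step 5: max=47885933/7776000, min=3283391/540000, spread=3025513/38880000
Step 6: max=19127326867/3110400000, min=175555949/28800000, spread=53531/995328
Step 7: max=1145776925849/186624000000, min=47447116051/7776000000, spread=450953/11943936
Step 8: max=68693543560603/11197440000000, min=5699728610519/933120000000, spread=3799043/143327232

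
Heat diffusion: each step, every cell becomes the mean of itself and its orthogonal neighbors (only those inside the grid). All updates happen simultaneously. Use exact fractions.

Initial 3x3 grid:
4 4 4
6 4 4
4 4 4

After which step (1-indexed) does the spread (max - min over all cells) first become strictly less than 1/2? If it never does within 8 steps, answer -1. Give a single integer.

Step 1: max=14/3, min=4, spread=2/3
Step 2: max=547/120, min=4, spread=67/120
Step 3: max=4757/1080, min=407/100, spread=1807/5400
  -> spread < 1/2 first at step 3
Step 4: max=1885963/432000, min=11161/2700, spread=33401/144000
Step 5: max=16781933/3888000, min=1123391/270000, spread=3025513/19440000
Step 6: max=6685726867/1555200000, min=60355949/14400000, spread=53531/497664
Step 7: max=399280925849/93312000000, min=16343116051/3888000000, spread=450953/5971968
Step 8: max=23903783560603/5598720000000, min=1967248610519/466560000000, spread=3799043/71663616

Answer: 3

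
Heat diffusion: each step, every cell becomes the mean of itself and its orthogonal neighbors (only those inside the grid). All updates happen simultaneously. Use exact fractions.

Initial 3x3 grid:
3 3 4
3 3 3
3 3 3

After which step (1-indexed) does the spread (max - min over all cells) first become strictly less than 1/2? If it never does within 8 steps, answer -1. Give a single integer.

Step 1: max=10/3, min=3, spread=1/3
  -> spread < 1/2 first at step 1
Step 2: max=59/18, min=3, spread=5/18
Step 3: max=689/216, min=3, spread=41/216
Step 4: max=41011/12960, min=1091/360, spread=347/2592
Step 5: max=2439737/777600, min=10957/3600, spread=2921/31104
Step 6: max=145796539/46656000, min=1321483/432000, spread=24611/373248
Step 7: max=8716802033/2799360000, min=29816741/9720000, spread=207329/4478976
Step 8: max=521914752451/167961600000, min=1594001599/518400000, spread=1746635/53747712

Answer: 1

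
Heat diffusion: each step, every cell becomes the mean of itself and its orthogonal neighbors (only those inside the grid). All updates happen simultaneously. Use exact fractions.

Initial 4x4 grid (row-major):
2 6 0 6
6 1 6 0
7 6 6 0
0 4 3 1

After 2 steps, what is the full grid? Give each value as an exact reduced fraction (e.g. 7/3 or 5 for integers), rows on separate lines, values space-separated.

After step 1:
  14/3 9/4 9/2 2
  4 5 13/5 3
  19/4 24/5 21/5 7/4
  11/3 13/4 7/2 4/3
After step 2:
  131/36 197/48 227/80 19/6
  221/48 373/100 193/50 187/80
  1033/240 22/5 337/100 617/240
  35/9 913/240 737/240 79/36

Answer: 131/36 197/48 227/80 19/6
221/48 373/100 193/50 187/80
1033/240 22/5 337/100 617/240
35/9 913/240 737/240 79/36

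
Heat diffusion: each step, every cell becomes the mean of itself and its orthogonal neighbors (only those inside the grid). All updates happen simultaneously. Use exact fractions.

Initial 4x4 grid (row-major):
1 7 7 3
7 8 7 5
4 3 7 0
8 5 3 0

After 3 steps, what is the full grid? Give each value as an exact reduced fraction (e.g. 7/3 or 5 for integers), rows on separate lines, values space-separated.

Answer: 1321/240 4559/800 13189/2400 1853/360
1649/300 11093/2000 211/40 10729/2400
4811/900 3893/750 8601/2000 8849/2400
1403/270 2113/450 193/50 427/144

Derivation:
After step 1:
  5 23/4 6 5
  5 32/5 34/5 15/4
  11/2 27/5 4 3
  17/3 19/4 15/4 1
After step 2:
  21/4 463/80 471/80 59/12
  219/40 587/100 539/100 371/80
  647/120 521/100 459/100 47/16
  191/36 587/120 27/8 31/12
After step 3:
  1321/240 4559/800 13189/2400 1853/360
  1649/300 11093/2000 211/40 10729/2400
  4811/900 3893/750 8601/2000 8849/2400
  1403/270 2113/450 193/50 427/144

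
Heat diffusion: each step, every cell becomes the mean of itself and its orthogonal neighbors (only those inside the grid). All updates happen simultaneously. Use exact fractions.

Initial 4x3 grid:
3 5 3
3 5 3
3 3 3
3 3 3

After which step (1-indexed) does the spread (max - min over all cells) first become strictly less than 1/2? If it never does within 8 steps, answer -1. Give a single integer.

Step 1: max=4, min=3, spread=1
Step 2: max=227/60, min=3, spread=47/60
Step 3: max=13381/3600, min=617/200, spread=91/144
Step 4: max=787199/216000, min=3773/1200, spread=108059/216000
Step 5: max=46743661/12960000, min=762659/240000, spread=222403/518400
  -> spread < 1/2 first at step 5
Step 6: max=2773525799/777600000, min=138960643/43200000, spread=10889369/31104000
Step 7: max=165112455541/46656000000, min=8408191537/2592000000, spread=110120063/373248000
Step 8: max=9835039516319/2799360000000, min=169485327161/51840000000, spread=5462654797/22394880000

Answer: 5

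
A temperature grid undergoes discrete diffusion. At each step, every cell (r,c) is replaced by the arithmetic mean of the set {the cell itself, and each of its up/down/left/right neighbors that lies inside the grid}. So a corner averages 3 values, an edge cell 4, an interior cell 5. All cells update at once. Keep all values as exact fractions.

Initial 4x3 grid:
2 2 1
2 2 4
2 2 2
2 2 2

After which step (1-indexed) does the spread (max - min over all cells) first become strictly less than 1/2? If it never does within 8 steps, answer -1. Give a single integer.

Step 1: max=5/2, min=7/4, spread=3/4
Step 2: max=569/240, min=23/12, spread=109/240
  -> spread < 1/2 first at step 2
Step 3: max=1781/800, min=2, spread=181/800
Step 4: max=474383/216000, min=88231/43200, spread=923/6000
Step 5: max=517423/240000, min=222181/108000, spread=213187/2160000
Step 6: max=417332807/194400000, min=22418099/10800000, spread=552281/7776000
Step 7: max=59711037947/27993600000, min=404936713/194400000, spread=56006051/1119744000
Step 8: max=1488662518367/699840000000, min=12196574171/5832000000, spread=25073617847/699840000000

Answer: 2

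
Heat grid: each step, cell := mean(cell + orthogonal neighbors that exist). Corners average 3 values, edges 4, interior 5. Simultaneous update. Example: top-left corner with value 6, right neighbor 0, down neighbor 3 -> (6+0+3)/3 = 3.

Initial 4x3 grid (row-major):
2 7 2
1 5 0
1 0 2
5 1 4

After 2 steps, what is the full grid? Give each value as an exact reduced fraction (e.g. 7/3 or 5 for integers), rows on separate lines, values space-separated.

Answer: 115/36 97/30 37/12
149/60 129/50 187/80
61/30 203/100 473/240
79/36 269/120 19/9

Derivation:
After step 1:
  10/3 4 3
  9/4 13/5 9/4
  7/4 9/5 3/2
  7/3 5/2 7/3
After step 2:
  115/36 97/30 37/12
  149/60 129/50 187/80
  61/30 203/100 473/240
  79/36 269/120 19/9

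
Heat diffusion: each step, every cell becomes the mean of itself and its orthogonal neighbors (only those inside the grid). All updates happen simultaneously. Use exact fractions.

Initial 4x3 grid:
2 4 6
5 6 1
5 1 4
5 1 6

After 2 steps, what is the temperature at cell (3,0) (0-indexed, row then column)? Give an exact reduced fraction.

Step 1: cell (3,0) = 11/3
Step 2: cell (3,0) = 131/36
Full grid after step 2:
  38/9 457/120 149/36
  467/120 401/100 859/240
  467/120 341/100 859/240
  131/36 839/240 119/36

Answer: 131/36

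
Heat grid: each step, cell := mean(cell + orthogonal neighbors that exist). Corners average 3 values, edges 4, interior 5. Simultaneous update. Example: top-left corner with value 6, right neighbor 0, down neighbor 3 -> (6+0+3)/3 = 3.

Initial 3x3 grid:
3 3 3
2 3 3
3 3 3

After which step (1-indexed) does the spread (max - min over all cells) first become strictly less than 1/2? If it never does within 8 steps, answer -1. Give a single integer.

Step 1: max=3, min=8/3, spread=1/3
  -> spread < 1/2 first at step 1
Step 2: max=3, min=653/240, spread=67/240
Step 3: max=593/200, min=6043/2160, spread=1807/10800
Step 4: max=15839/5400, min=2434037/864000, spread=33401/288000
Step 5: max=1576609/540000, min=22098067/7776000, spread=3025513/38880000
Step 6: max=83644051/28800000, min=8866273133/3110400000, spread=53531/995328
Step 7: max=22536883949/7776000000, min=533839074151/186624000000, spread=450953/11943936
Step 8: max=2698351389481/933120000000, min=32083416439397/11197440000000, spread=3799043/143327232

Answer: 1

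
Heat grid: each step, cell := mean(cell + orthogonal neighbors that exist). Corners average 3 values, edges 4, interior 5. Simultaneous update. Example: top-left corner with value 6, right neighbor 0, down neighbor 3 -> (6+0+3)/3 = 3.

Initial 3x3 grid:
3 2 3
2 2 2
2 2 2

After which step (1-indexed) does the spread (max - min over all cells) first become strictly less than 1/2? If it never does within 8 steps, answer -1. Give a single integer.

Step 1: max=5/2, min=2, spread=1/2
Step 2: max=85/36, min=2, spread=13/36
  -> spread < 1/2 first at step 2
Step 3: max=3317/1440, min=299/144, spread=109/480
Step 4: max=58469/25920, min=7561/3600, spread=20149/129600
Step 5: max=11597933/5184000, min=1105291/518400, spread=545023/5184000
Step 6: max=689463751/311040000, min=13891237/6480000, spread=36295/497664
Step 7: max=41209970597/18662400000, min=3354535831/1555200000, spread=305773/5971968
Step 8: max=2462802670159/1119744000000, min=33646575497/15552000000, spread=2575951/71663616

Answer: 2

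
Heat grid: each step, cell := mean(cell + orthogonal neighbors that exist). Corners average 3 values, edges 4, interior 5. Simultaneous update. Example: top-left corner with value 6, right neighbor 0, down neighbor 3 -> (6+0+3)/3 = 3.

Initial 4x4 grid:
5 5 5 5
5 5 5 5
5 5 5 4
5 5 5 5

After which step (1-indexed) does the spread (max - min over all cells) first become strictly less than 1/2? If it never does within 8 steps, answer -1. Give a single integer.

Answer: 1

Derivation:
Step 1: max=5, min=14/3, spread=1/3
  -> spread < 1/2 first at step 1
Step 2: max=5, min=569/120, spread=31/120
Step 3: max=5, min=5189/1080, spread=211/1080
Step 4: max=5, min=523157/108000, spread=16843/108000
Step 5: max=44921/9000, min=4721357/972000, spread=130111/972000
Step 6: max=2692841/540000, min=142157633/29160000, spread=3255781/29160000
Step 7: max=2688893/540000, min=4273646309/874800000, spread=82360351/874800000
Step 8: max=483493559/97200000, min=128468683109/26244000000, spread=2074577821/26244000000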